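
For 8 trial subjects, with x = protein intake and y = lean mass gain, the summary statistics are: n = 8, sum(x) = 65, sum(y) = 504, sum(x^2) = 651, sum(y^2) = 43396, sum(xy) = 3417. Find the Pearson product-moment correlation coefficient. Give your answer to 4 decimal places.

-0.5668

Numerator: nΣxy − (Σx)(Σy) = 8·3417 − (65)(504) = -5424
Denominator: √[(nΣx²−(Σx)²)(nΣy²−(Σy)²)]
  nΣx²−(Σx)² = 8·651 − 4225 = 983;  nΣy²−(Σy)² = 8·43396 − 254016 = 93152
  √(983·93152) = √91568416 = 9569.1387
r = -5424 / 9569.1387 = -0.5668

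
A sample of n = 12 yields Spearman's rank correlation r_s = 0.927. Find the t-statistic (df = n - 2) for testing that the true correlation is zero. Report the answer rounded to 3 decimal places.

t = r_s·√(n−2) / √(1−r_s²) with r_s = 0.927, n = 12
  = 0.927·√10 / √(1 − 0.859329)
  = 0.927·3.162278 / 0.375061
  = 2.931432 / 0.375061 = 7.816

7.816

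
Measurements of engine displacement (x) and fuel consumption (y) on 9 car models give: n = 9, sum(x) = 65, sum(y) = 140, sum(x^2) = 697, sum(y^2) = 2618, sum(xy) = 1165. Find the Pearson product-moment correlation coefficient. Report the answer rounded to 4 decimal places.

Numerator: nΣxy − (Σx)(Σy) = 9·1165 − (65)(140) = 1385
Denominator: √[(nΣx²−(Σx)²)(nΣy²−(Σy)²)]
  nΣx²−(Σx)² = 9·697 − 4225 = 2048;  nΣy²−(Σy)² = 9·2618 − 19600 = 3962
  √(2048·3962) = √8114176 = 2848.5393
r = 1385 / 2848.5393 = 0.4862

0.4862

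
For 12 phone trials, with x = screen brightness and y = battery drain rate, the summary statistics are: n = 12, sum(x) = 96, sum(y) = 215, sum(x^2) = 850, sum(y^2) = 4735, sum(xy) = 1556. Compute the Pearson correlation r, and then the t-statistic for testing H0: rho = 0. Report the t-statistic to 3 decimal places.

S_xy = nΣxy − ΣxΣy = 12·1556 − 96·215 = 18672 − 20640 = -1968
S_xx = nΣx² − (Σx)² = 12·850 − 96² = 10200 − 9216 = 984
S_yy = nΣy² − (Σy)² = 12·4735 − 215² = 56820 − 46225 = 10595
r = S_xy / √(S_xx·S_yy) = -1968 / √(984·10595) = -1968 / √10425480 = -1968 / 3228.8512 = -0.6095
t = r·√(n−2)/√(1−r²) = -0.6095·√10 / √(1−0.371490) = -1.927408 / 0.792786 = -2.431

-2.431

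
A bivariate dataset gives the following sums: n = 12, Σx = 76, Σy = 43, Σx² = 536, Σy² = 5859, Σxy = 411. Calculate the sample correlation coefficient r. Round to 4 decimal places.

0.2483

Numerator: nΣxy − (Σx)(Σy) = 12·411 − (76)(43) = 1664
Denominator: √[(nΣx²−(Σx)²)(nΣy²−(Σy)²)]
  nΣx²−(Σx)² = 12·536 − 5776 = 656;  nΣy²−(Σy)² = 12·5859 − 1849 = 68459
  √(656·68459) = √44909104 = 6701.4255
r = 1664 / 6701.4255 = 0.2483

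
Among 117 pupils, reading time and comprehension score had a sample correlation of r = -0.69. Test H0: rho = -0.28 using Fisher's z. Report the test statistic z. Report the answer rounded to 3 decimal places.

-5.982

Fisher z: atanh(-0.69) = -0.847956, atanh(-0.28) = -0.287682
z = (z_r − z_0)·√(n−3) = (-0.847956 − (-0.287682))·√114 = -0.560274 · 10.677078 = -5.982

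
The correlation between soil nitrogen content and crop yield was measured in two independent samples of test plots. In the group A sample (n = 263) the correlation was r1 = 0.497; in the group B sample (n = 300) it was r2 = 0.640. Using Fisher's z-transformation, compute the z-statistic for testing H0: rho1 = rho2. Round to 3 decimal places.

Fisher z-transforms: z1 = atanh(0.497) = 0.545314, z2 = atanh(0.640) = 0.758174; difference d = -0.212860
Var(d) = 1/260 + 1/297 = 0.0038462 + 0.0033670 = 0.0072132
z = d/√Var(d) = -0.212860 / √0.0072132 = -0.212860 / 0.084931 = -2.506

-2.506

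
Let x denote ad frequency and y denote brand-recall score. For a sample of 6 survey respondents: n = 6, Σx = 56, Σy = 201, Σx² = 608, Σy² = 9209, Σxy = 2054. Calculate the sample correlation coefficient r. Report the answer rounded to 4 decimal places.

Numerator: nΣxy − (Σx)(Σy) = 6·2054 − (56)(201) = 1068
Denominator: √[(nΣx²−(Σx)²)(nΣy²−(Σy)²)]
  nΣx²−(Σx)² = 6·608 − 3136 = 512;  nΣy²−(Σy)² = 6·9209 − 40401 = 14853
  √(512·14853) = √7604736 = 2757.6686
r = 1068 / 2757.6686 = 0.3873

0.3873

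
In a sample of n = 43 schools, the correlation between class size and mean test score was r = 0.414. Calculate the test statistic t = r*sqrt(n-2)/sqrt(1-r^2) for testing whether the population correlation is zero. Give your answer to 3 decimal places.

t = r·√(n−2) / √(1−r²) with r = 0.414, n = 43
  = 0.414·√41 / √(1 − 0.171396)
  = 0.414·6.403124 / 0.910277
  = 2.650893 / 0.910277 = 2.912

2.912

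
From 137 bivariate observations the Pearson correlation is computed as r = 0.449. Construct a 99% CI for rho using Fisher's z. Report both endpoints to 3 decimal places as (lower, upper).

z_r = atanh(0.449) = 0.483447;  SE = 1/√(n−3) = 1/√134 = 0.086387
z-limits: 0.483447 ± 2.576·0.086387 = 0.483447 ± 0.222533 = [0.260914, 0.705980]
ρ-limits: (tanh 0.260914, tanh 0.705980) = (0.255, 0.608)

(0.255, 0.608)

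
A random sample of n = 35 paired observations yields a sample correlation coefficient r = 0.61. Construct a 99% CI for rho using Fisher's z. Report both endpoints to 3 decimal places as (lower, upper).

z_r = atanh(0.61) = 0.708921;  SE = 1/√(n−3) = 1/√32 = 0.176777
z-limits: 0.708921 ± 2.576·0.176777 = 0.708921 ± 0.455378 = [0.253543, 1.164299]
ρ-limits: (tanh 0.253543, tanh 1.164299) = (0.248, 0.822)

(0.248, 0.822)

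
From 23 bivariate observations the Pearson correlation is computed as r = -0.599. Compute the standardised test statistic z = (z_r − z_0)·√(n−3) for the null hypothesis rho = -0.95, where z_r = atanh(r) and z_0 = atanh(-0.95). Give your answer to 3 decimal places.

z_r = atanh(-0.599) = -0.691586,  z_0 = atanh(-0.95) = -1.831781
SE = 1/√(n−3) = 1/√20 = 0.223607
z = (z_r − z_0)/SE = (-0.691586 − (-1.831781)) / 0.223607 = 1.140195 / 0.223607 = 5.099

5.099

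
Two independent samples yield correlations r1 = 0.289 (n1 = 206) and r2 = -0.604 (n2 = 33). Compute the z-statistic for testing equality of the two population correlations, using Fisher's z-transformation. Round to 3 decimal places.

5.097

Fisher z-transforms: z1 = atanh(0.289) = 0.297475, z2 = atanh(-0.604) = -0.699421; difference d = 0.996896
Var(d) = 1/203 + 1/30 = 0.0049261 + 0.0333333 = 0.0382594
z = d/√Var(d) = 0.996896 / √0.0382594 = 0.996896 / 0.195600 = 5.097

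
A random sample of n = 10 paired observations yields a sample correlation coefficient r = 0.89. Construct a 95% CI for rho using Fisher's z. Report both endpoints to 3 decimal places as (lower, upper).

z_r = atanh(0.89) = 1.421926;  SE = 1/√(n−3) = 1/√7 = 0.377964
z-limits: 1.421926 ± 1.960·0.377964 = 1.421926 ± 0.740809 = [0.681117, 2.162735]
ρ-limits: (tanh 0.681117, tanh 2.162735) = (0.592, 0.974)

(0.592, 0.974)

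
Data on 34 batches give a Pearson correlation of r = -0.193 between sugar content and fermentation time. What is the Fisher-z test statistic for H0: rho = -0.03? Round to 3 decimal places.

-0.921

Fisher z: atanh(-0.193) = -0.195451, atanh(-0.03) = -0.030009
z = (z_r − z_0)·√(n−3) = (-0.195451 − (-0.030009))·√31 = -0.165442 · 5.567764 = -0.921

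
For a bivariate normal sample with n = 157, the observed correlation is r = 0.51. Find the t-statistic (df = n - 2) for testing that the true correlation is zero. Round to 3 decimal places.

t = r·√(n−2) / √(1−r²) with r = 0.51, n = 157
  = 0.51·√155 / √(1 − 0.2601)
  = 0.51·12.449900 / 0.860174
  = 6.349449 / 0.860174 = 7.382

7.382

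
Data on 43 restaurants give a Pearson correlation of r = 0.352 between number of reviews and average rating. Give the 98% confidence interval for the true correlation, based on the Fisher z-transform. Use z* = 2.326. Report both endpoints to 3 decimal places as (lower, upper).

z_r = atanh(0.352) = 0.367725;  SE = 1/√(n−3) = 1/√40 = 0.158114
z-limits: 0.367725 ± 2.326·0.158114 = 0.367725 ± 0.367773 = [-0.000048, 0.735498]
ρ-limits: (tanh -0.000048, tanh 0.735498) = (0.000, 0.626)

(0.000, 0.626)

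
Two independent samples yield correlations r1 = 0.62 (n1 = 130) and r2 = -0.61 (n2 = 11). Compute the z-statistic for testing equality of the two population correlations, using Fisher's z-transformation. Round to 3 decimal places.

3.934

z1 = atanh(0.62) = 0.725005,  z2 = atanh(-0.61) = -0.708921
SE = √(1/(n1−3) + 1/(n2−3)) = √(1/127 + 1/8) = √(0.0078740 + 0.1250000) = √0.1328740 = 0.364519
z = (z1 − z2)/SE = (0.725005 − (-0.708921)) / 0.364519 = 1.433926 / 0.364519 = 3.934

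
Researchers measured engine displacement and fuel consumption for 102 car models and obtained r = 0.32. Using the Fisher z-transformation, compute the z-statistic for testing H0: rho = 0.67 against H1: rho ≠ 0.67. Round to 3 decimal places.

-4.767

z_r = atanh(0.32) = 0.331647,  z_0 = atanh(0.67) = 0.810743
SE = 1/√(n−3) = 1/√99 = 0.100504
z = (z_r − z_0)/SE = (0.331647 − 0.810743) / 0.100504 = -0.479096 / 0.100504 = -4.767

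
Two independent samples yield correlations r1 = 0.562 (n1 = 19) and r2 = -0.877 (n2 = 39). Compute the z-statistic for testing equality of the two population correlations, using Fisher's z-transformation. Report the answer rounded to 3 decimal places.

6.651

z1 = atanh(0.562) = 0.635752,  z2 = atanh(-0.877) = -1.362623
SE = √(1/(n1−3) + 1/(n2−3)) = √(1/16 + 1/36) = √(0.0625000 + 0.0277778) = √0.0902778 = 0.300463
z = (z1 − z2)/SE = (0.635752 − (-1.362623)) / 0.300463 = 1.998375 / 0.300463 = 6.651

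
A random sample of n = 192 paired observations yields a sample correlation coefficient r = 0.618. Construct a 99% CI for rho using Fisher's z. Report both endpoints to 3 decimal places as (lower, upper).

Fisher z: z_r = atanh(r) = ½·ln((1+0.618)/(1−0.618)) = 0.721763
SE(z) = 1/√(n−3) = 1/√189 = 0.072739
99% ⇒ z* = 2.576; margin = 2.576·0.072739 = 0.187376
CI on z-scale: (0.534387, 0.909139)
Back-transform: tanh(0.534387) = 0.488727, tanh(0.909139) = 0.720719

(0.489, 0.721)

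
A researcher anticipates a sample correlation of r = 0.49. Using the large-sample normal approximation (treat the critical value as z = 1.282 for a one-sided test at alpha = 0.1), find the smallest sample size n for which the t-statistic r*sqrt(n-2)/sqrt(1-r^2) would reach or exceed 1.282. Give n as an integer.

r√(n−2)/√(1−r²) ≥ 1.282  ⇔  n−2 ≥ (1.282)²·(1−r²)/r²
(1−r²)/r² = (1−0.2401)/0.2401 = 3.1649
n ≥ 2 + 1.643524·3.1649 = 2 + 5.2016 = 7.2016
⌈7.2016⌉ = 8

8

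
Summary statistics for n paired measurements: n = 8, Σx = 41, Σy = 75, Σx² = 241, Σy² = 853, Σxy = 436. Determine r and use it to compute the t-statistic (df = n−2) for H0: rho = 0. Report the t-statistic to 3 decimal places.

2.855

Numerator: nΣxy − (Σx)(Σy) = 8·436 − (41)(75) = 413
Denominator: √[(nΣx²−(Σx)²)(nΣy²−(Σy)²)]
  nΣx²−(Σx)² = 8·241 − 1681 = 247;  nΣy²−(Σy)² = 8·853 − 5625 = 1199
  √(247·1199) = √296153 = 544.1994
r = 413 / 544.1994 = 0.7589
t = r·√(n−2)/√(1−r²) = 0.7589·√6 / √(1−0.575929) = 1.858918 / 0.651207 = 2.855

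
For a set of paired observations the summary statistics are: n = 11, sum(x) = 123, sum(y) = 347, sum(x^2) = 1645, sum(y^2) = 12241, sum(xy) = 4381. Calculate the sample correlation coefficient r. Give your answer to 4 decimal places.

0.8478

Numerator: nΣxy − (Σx)(Σy) = 11·4381 − (123)(347) = 5510
Denominator: √[(nΣx²−(Σx)²)(nΣy²−(Σy)²)]
  nΣx²−(Σx)² = 11·1645 − 15129 = 2966;  nΣy²−(Σy)² = 11·12241 − 120409 = 14242
  √(2966·14242) = √42241772 = 6499.3670
r = 5510 / 6499.3670 = 0.8478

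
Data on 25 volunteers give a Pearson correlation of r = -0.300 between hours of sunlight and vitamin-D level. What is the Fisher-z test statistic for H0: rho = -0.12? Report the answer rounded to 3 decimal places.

-0.886

Fisher z: atanh(-0.300) = -0.309520, atanh(-0.12) = -0.120581
z = (z_r − z_0)·√(n−3) = (-0.309520 − (-0.120581))·√22 = -0.188939 · 4.690416 = -0.886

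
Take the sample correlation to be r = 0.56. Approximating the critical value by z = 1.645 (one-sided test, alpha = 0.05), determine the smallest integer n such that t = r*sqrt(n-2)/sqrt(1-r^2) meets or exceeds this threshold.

Need r·√(n−2)/√(1−r²) ≥ 1.645
√(n−2) ≥ 1.645·√(1−0.3136) / 0.56 = 1.645·0.828493 / 0.56 = 2.4337
n−2 ≥ 5.9229  ⇒  n ≥ 7.9229
Smallest integer n = 8

8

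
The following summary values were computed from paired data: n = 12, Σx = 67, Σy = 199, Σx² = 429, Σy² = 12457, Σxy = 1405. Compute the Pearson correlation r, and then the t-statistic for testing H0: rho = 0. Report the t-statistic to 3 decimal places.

S_xy = nΣxy − ΣxΣy = 12·1405 − 67·199 = 16860 − 13333 = 3527
S_xx = nΣx² − (Σx)² = 12·429 − 67² = 5148 − 4489 = 659
S_yy = nΣy² − (Σy)² = 12·12457 − 199² = 149484 − 39601 = 109883
r = S_xy / √(S_xx·S_yy) = 3527 / √(659·109883) = 3527 / √72412897 = 3527 / 8509.5768 = 0.4145
t = r·√(n−2)/√(1−r²) = 0.4145·√10 / √(1−0.171810) = 1.310764 / 0.910049 = 1.440

1.440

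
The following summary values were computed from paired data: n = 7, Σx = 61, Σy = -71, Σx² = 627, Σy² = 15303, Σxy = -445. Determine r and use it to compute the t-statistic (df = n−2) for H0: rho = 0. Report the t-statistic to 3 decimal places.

0.333

S_xy = nΣxy − ΣxΣy = 7·(-445) − 61·(-71) = -3115 − (-4331) = 1216
S_xx = nΣx² − (Σx)² = 7·627 − 61² = 4389 − 3721 = 668
S_yy = nΣy² − (Σy)² = 7·15303 − (-71)² = 107121 − 5041 = 102080
r = S_xy / √(S_xx·S_yy) = 1216 / √(668·102080) = 1216 / √68189440 = 1216 / 8257.6897 = 0.1473
t = r·√(n−2)/√(1−r²) = 0.1473·√5 / √(1−0.021697) = 0.329373 / 0.989092 = 0.333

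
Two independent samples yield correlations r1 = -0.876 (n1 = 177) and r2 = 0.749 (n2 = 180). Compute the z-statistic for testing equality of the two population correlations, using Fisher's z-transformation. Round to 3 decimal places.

z1 = atanh(-0.876) = -1.358308,  z2 = atanh(0.749) = 0.970673
SE = √(1/(n1−3) + 1/(n2−3)) = √(1/174 + 1/177) = √(0.0057471 + 0.0056497) = √0.0113968 = 0.106756
z = (z1 − z2)/SE = (-1.358308 − 0.970673) / 0.106756 = -2.328981 / 0.106756 = -21.816

-21.816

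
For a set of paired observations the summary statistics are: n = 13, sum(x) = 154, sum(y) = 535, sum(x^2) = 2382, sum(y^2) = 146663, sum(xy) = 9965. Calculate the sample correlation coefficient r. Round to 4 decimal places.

S_xy = nΣxy − ΣxΣy = 13·9965 − 154·535 = 129545 − 82390 = 47155
S_xx = nΣx² − (Σx)² = 13·2382 − 154² = 30966 − 23716 = 7250
S_yy = nΣy² − (Σy)² = 13·146663 − 535² = 1906619 − 286225 = 1620394
r = S_xy / √(S_xx·S_yy) = 47155 / √(7250·1620394) = 47155 / √11747856500 = 47155 / 108387.5293 = 0.4351

0.4351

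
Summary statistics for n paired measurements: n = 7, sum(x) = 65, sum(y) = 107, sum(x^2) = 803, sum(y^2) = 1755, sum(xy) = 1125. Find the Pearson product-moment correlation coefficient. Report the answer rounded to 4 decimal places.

Numerator: nΣxy − (Σx)(Σy) = 7·1125 − (65)(107) = 920
Denominator: √[(nΣx²−(Σx)²)(nΣy²−(Σy)²)]
  nΣx²−(Σx)² = 7·803 − 4225 = 1396;  nΣy²−(Σy)² = 7·1755 − 11449 = 836
  √(1396·836) = √1167056 = 1080.3037
r = 920 / 1080.3037 = 0.8516

0.8516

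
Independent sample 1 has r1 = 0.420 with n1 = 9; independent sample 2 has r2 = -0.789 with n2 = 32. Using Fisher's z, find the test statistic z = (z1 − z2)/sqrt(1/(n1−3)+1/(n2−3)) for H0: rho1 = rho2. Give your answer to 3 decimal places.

3.381

z1 = atanh(0.420) = 0.447692,  z2 = atanh(-0.789) = -1.068777
SE = √(1/(n1−3) + 1/(n2−3)) = √(1/6 + 1/29) = √(0.1666667 + 0.0344828) = √0.2011495 = 0.448497
z = (z1 − z2)/SE = (0.447692 − (-1.068777)) / 0.448497 = 1.516469 / 0.448497 = 3.381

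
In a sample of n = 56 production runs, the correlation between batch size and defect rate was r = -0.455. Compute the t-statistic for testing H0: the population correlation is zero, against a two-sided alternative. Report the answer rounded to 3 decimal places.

-3.755

t = r·√(n−2) / √(1−r²) with r = -0.455, n = 56
  = -0.455·√54 / √(1 − 0.207025)
  = -0.455·7.348469 / 0.890491
  = -3.343553 / 0.890491 = -3.755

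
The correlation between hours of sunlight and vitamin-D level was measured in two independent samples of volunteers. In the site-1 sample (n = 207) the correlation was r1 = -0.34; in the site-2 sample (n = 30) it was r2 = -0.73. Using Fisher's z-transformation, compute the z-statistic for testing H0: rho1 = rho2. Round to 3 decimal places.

Fisher z-transforms: z1 = atanh(-0.34) = -0.354093, z2 = atanh(-0.73) = -0.928727; difference d = 0.574634
Var(d) = 1/204 + 1/27 = 0.0049020 + 0.0370370 = 0.0419390
z = d/√Var(d) = 0.574634 / √0.0419390 = 0.574634 / 0.204790 = 2.806

2.806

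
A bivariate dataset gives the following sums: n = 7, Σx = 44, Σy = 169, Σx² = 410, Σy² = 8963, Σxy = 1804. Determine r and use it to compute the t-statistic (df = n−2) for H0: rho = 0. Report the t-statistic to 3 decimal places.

S_xy = nΣxy − ΣxΣy = 7·1804 − 44·169 = 12628 − 7436 = 5192
S_xx = nΣx² − (Σx)² = 7·410 − 44² = 2870 − 1936 = 934
S_yy = nΣy² − (Σy)² = 7·8963 − 169² = 62741 − 28561 = 34180
r = S_xy / √(S_xx·S_yy) = 5192 / √(934·34180) = 5192 / √31924120 = 5192 / 5650.1434 = 0.9189
t = r·√(n−2)/√(1−r²) = 0.9189·√5 / √(1−0.844377) = 2.054723 / 0.394491 = 5.209

5.209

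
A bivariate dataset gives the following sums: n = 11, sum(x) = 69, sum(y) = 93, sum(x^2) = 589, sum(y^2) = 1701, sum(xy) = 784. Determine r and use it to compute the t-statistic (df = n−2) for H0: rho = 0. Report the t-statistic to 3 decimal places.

1.879

S_xy = nΣxy − ΣxΣy = 11·784 − 69·93 = 8624 − 6417 = 2207
S_xx = nΣx² − (Σx)² = 11·589 − 69² = 6479 − 4761 = 1718
S_yy = nΣy² − (Σy)² = 11·1701 − 93² = 18711 − 8649 = 10062
r = S_xy / √(S_xx·S_yy) = 2207 / √(1718·10062) = 2207 / √17286516 = 2207 / 4157.7056 = 0.5308
t = r·√(n−2)/√(1−r²) = 0.5308·√9 / √(1−0.281749) = 1.592400 / 0.847497 = 1.879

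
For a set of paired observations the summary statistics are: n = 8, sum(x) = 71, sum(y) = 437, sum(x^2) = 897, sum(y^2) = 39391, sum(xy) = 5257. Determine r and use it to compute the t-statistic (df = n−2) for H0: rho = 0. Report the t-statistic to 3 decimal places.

S_xy = nΣxy − ΣxΣy = 8·5257 − 71·437 = 42056 − 31027 = 11029
S_xx = nΣx² − (Σx)² = 8·897 − 71² = 7176 − 5041 = 2135
S_yy = nΣy² − (Σy)² = 8·39391 − 437² = 315128 − 190969 = 124159
r = S_xy / √(S_xx·S_yy) = 11029 / √(2135·124159) = 11029 / √265079465 = 11029 / 16281.2612 = 0.6774
t = r·√(n−2)/√(1−r²) = 0.6774·√6 / √(1−0.458871) = 1.659284 / 0.735615 = 2.256

2.256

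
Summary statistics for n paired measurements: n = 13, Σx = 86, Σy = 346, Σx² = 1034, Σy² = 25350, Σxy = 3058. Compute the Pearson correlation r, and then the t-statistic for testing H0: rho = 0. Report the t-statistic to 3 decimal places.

0.970

Numerator: nΣxy − (Σx)(Σy) = 13·3058 − (86)(346) = 9998
Denominator: √[(nΣx²−(Σx)²)(nΣy²−(Σy)²)]
  nΣx²−(Σx)² = 13·1034 − 7396 = 6046;  nΣy²−(Σy)² = 13·25350 − 119716 = 209834
  √(6046·209834) = √1268656364 = 35618.2027
r = 9998 / 35618.2027 = 0.2807
t = r·√(n−2)/√(1−r²) = 0.2807·√11 / √(1−0.078792) = 0.930977 / 0.959796 = 0.970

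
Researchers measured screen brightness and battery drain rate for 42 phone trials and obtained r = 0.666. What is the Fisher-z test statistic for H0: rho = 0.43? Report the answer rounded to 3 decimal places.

2.146

z_r = atanh(0.666) = 0.803520,  z_0 = atanh(0.43) = 0.459897
SE = 1/√(n−3) = 1/√39 = 0.160128
z = (z_r − z_0)/SE = (0.803520 − 0.459897) / 0.160128 = 0.343623 / 0.160128 = 2.146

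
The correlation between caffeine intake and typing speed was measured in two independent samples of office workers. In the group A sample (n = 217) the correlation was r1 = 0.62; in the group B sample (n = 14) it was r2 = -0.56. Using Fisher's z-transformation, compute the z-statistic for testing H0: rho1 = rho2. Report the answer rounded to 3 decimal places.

Fisher z-transforms: z1 = atanh(0.62) = 0.725005, z2 = atanh(-0.56) = -0.632833; difference d = 1.357838
Var(d) = 1/214 + 1/11 = 0.0046729 + 0.0909091 = 0.0955820
z = d/√Var(d) = 1.357838 / √0.0955820 = 1.357838 / 0.309163 = 4.392

4.392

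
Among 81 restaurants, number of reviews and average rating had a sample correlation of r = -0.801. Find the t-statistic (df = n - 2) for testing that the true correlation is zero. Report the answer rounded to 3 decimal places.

t = r·√(n−2) / √(1−r²) with r = -0.801, n = 81
  = -0.801·√79 / √(1 − 0.641601)
  = -0.801·8.888194 / 0.598664
  = -7.119443 / 0.598664 = -11.892

-11.892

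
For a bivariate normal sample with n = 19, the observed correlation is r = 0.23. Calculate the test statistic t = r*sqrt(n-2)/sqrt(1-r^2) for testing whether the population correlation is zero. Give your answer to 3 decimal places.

1 − r² = 1 − 0.0529 = 0.9471;  √(1−r²) = 0.973191
√(n−2) = √17 = 4.123106
t = r·√(n−2)/√(1−r²) = 0.23 · 4.123106 / 0.973191 = 0.974

0.974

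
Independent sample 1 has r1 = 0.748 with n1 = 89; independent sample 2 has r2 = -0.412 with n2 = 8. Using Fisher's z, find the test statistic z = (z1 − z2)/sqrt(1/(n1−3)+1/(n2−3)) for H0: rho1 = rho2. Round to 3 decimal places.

3.057

Fisher z-transforms: z1 = atanh(0.748) = 0.968399, z2 = atanh(-0.412) = -0.438018; difference d = 1.406417
Var(d) = 1/86 + 1/5 = 0.0116279 + 0.2000000 = 0.2116279
z = d/√Var(d) = 1.406417 / √0.2116279 = 1.406417 / 0.460030 = 3.057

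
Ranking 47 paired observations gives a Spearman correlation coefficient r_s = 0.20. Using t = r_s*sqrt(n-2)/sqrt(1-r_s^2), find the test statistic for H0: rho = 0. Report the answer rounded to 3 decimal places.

1.369

t = r_s·√(n−2) / √(1−r_s²) with r_s = 0.20, n = 47
  = 0.20·√45 / √(1 − 0.0400)
  = 0.20·6.708204 / 0.979796
  = 1.341641 / 0.979796 = 1.369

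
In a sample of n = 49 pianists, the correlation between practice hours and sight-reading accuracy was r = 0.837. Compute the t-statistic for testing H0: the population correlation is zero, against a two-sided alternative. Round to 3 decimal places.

1 − r² = 1 − 0.700569 = 0.299431;  √(1−r²) = 0.547203
√(n−2) = √47 = 6.855655
t = r·√(n−2)/√(1−r²) = 0.837 · 6.855655 / 0.547203 = 10.486

10.486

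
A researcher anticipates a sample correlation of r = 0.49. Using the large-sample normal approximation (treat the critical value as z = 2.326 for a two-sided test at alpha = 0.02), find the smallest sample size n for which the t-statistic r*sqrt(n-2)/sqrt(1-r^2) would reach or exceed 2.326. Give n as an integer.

20

Need r·√(n−2)/√(1−r²) ≥ 2.326
√(n−2) ≥ 2.326·√(1−0.2401) / 0.49 = 2.326·0.871722 / 0.49 = 4.1380
n−2 ≥ 17.1230  ⇒  n ≥ 19.1230
Smallest integer n = 20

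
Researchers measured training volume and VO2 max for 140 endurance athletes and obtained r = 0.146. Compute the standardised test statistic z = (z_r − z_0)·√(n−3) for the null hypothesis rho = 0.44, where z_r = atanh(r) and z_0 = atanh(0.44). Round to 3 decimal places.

-3.806

z_r = atanh(0.146) = 0.147051,  z_0 = atanh(0.44) = 0.472231
SE = 1/√(n−3) = 1/√137 = 0.085436
z = (z_r − z_0)/SE = (0.147051 − 0.472231) / 0.085436 = -0.325180 / 0.085436 = -3.806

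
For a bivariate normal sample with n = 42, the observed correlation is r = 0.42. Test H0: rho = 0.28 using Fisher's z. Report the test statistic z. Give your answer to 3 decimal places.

z_r = atanh(0.42) = 0.447692,  z_0 = atanh(0.28) = 0.287682
SE = 1/√(n−3) = 1/√39 = 0.160128
z = (z_r − z_0)/SE = (0.447692 − 0.287682) / 0.160128 = 0.160010 / 0.160128 = 0.999

0.999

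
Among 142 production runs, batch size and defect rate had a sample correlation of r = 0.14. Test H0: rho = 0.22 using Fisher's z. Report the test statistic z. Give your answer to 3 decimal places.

-0.975

Fisher z: atanh(0.14) = 0.140926, atanh(0.22) = 0.223656
z = (z_r − z_0)·√(n−3) = (0.140926 − 0.223656)·√139 = -0.082730 · 11.789826 = -0.975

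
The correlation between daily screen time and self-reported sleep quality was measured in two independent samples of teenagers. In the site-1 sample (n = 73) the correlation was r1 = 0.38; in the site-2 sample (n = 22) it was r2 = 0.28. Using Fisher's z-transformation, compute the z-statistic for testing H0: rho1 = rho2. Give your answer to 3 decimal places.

Fisher z-transforms: z1 = atanh(0.38) = 0.400060, z2 = atanh(0.28) = 0.287682; difference d = 0.112378
Var(d) = 1/70 + 1/19 = 0.0142857 + 0.0526316 = 0.0669173
z = d/√Var(d) = 0.112378 / √0.0669173 = 0.112378 / 0.258684 = 0.434

0.434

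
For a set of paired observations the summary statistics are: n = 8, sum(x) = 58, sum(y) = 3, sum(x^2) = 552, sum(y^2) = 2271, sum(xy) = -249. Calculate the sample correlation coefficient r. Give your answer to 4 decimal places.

Numerator: nΣxy − (Σx)(Σy) = 8·(-249) − (58)(3) = -2166
Denominator: √[(nΣx²−(Σx)²)(nΣy²−(Σy)²)]
  nΣx²−(Σx)² = 8·552 − 3364 = 1052;  nΣy²−(Σy)² = 8·2271 − 9 = 18159
  √(1052·18159) = √19103268 = 4370.7285
r = -2166 / 4370.7285 = -0.4956

-0.4956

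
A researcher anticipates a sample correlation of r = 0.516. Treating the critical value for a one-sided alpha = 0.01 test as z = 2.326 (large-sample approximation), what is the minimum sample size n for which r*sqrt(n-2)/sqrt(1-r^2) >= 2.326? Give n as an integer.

17

r√(n−2)/√(1−r²) ≥ 2.326  ⇔  n−2 ≥ (2.326)²·(1−r²)/r²
(1−r²)/r² = (1−0.266256)/0.266256 = 2.7558
n ≥ 2 + 5.410276·2.7558 = 2 + 14.9096 = 16.9096
⌈16.9096⌉ = 17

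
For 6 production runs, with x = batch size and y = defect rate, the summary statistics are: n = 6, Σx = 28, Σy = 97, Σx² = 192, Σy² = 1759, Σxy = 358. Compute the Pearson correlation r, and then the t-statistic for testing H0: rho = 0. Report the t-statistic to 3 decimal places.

Numerator: nΣxy − (Σx)(Σy) = 6·358 − (28)(97) = -568
Denominator: √[(nΣx²−(Σx)²)(nΣy²−(Σy)²)]
  nΣx²−(Σx)² = 6·192 − 784 = 368;  nΣy²−(Σy)² = 6·1759 − 9409 = 1145
  √(368·1145) = √421360 = 649.1225
r = -568 / 649.1225 = -0.8750
t = r·√(n−2)/√(1−r²) = -0.8750·√4 / √(1−0.765625) = -1.750000 / 0.484123 = -3.615

-3.615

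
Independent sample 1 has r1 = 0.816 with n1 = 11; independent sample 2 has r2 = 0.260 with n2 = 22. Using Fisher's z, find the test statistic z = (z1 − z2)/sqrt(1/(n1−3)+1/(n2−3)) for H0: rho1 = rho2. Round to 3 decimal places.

2.085

Fisher z-transforms: z1 = atanh(0.816) = 1.144728, z2 = atanh(0.260) = 0.266108; difference d = 0.878620
Var(d) = 1/8 + 1/19 = 0.1250000 + 0.0526316 = 0.1776316
z = d/√Var(d) = 0.878620 / √0.1776316 = 0.878620 / 0.421464 = 2.085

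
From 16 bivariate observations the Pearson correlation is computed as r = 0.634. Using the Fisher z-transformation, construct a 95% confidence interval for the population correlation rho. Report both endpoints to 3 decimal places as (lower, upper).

(0.202, 0.860)

z_r = atanh(0.634) = 0.748076;  SE = 1/√(n−3) = 1/√13 = 0.277350
z-limits: 0.748076 ± 1.960·0.277350 = 0.748076 ± 0.543606 = [0.204470, 1.291682]
ρ-limits: (tanh 0.204470, tanh 1.291682) = (0.202, 0.860)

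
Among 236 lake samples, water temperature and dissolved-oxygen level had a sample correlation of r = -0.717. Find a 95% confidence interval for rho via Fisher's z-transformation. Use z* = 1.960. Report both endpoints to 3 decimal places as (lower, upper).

Fisher z: z_r = atanh(r) = ½·ln((1+(-0.717))/(1−(-0.717))) = -0.901443
SE(z) = 1/√(n−3) = 1/√233 = 0.065512
95% ⇒ z* = 1.960; margin = 1.960·0.065512 = 0.128404
CI on z-scale: (-1.029847, -0.773039)
Back-transform: tanh(-1.029847) = -0.773847, tanh(-0.773039) = -0.648693

(-0.774, -0.649)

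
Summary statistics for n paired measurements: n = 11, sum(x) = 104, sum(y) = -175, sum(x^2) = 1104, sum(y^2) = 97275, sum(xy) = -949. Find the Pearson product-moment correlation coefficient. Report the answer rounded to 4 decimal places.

S_xy = nΣxy − ΣxΣy = 11·(-949) − 104·(-175) = -10439 − (-18200) = 7761
S_xx = nΣx² − (Σx)² = 11·1104 − 104² = 12144 − 10816 = 1328
S_yy = nΣy² − (Σy)² = 11·97275 − (-175)² = 1070025 − 30625 = 1039400
r = S_xy / √(S_xx·S_yy) = 7761 / √(1328·1039400) = 7761 / √1380323200 = 7761 / 37152.7011 = 0.2089

0.2089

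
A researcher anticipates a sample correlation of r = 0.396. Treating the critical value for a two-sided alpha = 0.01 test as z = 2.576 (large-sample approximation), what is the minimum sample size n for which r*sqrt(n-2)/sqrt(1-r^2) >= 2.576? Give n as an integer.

Need r·√(n−2)/√(1−r²) ≥ 2.576
√(n−2) ≥ 2.576·√(1−0.156816) / 0.396 = 2.576·0.918251 / 0.396 = 5.9733
n−2 ≥ 35.6803  ⇒  n ≥ 37.6803
Smallest integer n = 38

38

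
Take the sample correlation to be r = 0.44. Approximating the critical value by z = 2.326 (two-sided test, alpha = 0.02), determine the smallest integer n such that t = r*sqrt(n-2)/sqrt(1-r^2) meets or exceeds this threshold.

r√(n−2)/√(1−r²) ≥ 2.326  ⇔  n−2 ≥ (2.326)²·(1−r²)/r²
(1−r²)/r² = (1−0.1936)/0.1936 = 4.1653
n ≥ 2 + 5.410276·4.1653 = 2 + 22.5354 = 24.5354
⌈24.5354⌉ = 25

25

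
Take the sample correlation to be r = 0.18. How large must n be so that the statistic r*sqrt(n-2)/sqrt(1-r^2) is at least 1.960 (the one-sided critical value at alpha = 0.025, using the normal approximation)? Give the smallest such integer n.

r√(n−2)/√(1−r²) ≥ 1.960  ⇔  n−2 ≥ (1.960)²·(1−r²)/r²
(1−r²)/r² = (1−0.0324)/0.0324 = 29.8642
n ≥ 2 + 3.8416·29.8642 = 2 + 114.7263 = 116.7263
⌈116.7263⌉ = 117

117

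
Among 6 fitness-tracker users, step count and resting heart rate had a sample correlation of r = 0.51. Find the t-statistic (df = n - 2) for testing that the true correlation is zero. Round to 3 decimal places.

1.186

t = r·√(n−2) / √(1−r²) with r = 0.51, n = 6
  = 0.51·√4 / √(1 − 0.2601)
  = 0.51·2.000000 / 0.860174
  = 1.020000 / 0.860174 = 1.186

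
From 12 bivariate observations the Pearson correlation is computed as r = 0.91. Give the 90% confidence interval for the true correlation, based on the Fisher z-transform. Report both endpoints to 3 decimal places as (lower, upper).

z_r = atanh(0.91) = 1.527524;  SE = 1/√(n−3) = 1/√9 = 0.333333
z-limits: 1.527524 ± 1.645·0.333333 = 1.527524 ± 0.548333 = [0.979191, 2.075857]
ρ-limits: (tanh 0.979191, tanh 2.075857) = (0.753, 0.969)

(0.753, 0.969)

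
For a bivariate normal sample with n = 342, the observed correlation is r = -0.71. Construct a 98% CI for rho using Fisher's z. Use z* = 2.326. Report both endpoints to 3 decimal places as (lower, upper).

z_r = atanh(-0.71) = -0.887184;  SE = 1/√(n−3) = 1/√339 = 0.054313
z-limits: -0.887184 ± 2.326·0.054313 = -0.887184 ± 0.126332 = [-1.013516, -0.760852]
ρ-limits: (tanh -1.013516, tanh -0.760852) = (-0.767, -0.642)

(-0.767, -0.642)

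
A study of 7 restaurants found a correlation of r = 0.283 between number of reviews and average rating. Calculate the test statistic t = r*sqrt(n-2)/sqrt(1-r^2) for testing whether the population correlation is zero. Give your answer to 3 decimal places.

0.660

t = r·√(n−2) / √(1−r²) with r = 0.283, n = 7
  = 0.283·√5 / √(1 − 0.080089)
  = 0.283·2.236068 / 0.959120
  = 0.632807 / 0.959120 = 0.660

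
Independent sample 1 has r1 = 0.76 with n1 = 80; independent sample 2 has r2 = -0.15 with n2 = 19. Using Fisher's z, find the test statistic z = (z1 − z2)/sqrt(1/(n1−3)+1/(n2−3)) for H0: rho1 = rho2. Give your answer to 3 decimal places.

z1 = atanh(0.76) = 0.996215,  z2 = atanh(-0.15) = -0.151140
SE = √(1/(n1−3) + 1/(n2−3)) = √(1/77 + 1/16) = √(0.0129870 + 0.0625000) = √0.0754870 = 0.274749
z = (z1 − z2)/SE = (0.996215 − (-0.151140)) / 0.274749 = 1.147355 / 0.274749 = 4.176

4.176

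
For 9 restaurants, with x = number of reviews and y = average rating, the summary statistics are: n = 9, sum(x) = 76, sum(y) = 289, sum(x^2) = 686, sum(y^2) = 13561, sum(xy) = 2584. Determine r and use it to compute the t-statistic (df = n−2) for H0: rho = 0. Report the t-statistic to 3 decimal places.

0.925

Numerator: nΣxy − (Σx)(Σy) = 9·2584 − (76)(289) = 1292
Denominator: √[(nΣx²−(Σx)²)(nΣy²−(Σy)²)]
  nΣx²−(Σx)² = 9·686 − 5776 = 398;  nΣy²−(Σy)² = 9·13561 − 83521 = 38528
  √(398·38528) = √15334144 = 3915.8836
r = 1292 / 3915.8836 = 0.3299
t = r·√(n−2)/√(1−r²) = 0.3299·√7 / √(1−0.108834) = 0.872833 / 0.944016 = 0.925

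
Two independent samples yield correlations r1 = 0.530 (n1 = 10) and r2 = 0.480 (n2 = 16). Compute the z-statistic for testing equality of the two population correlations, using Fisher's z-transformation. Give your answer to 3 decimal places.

z1 = atanh(0.530) = 0.590145,  z2 = atanh(0.480) = 0.522984
SE = √(1/(n1−3) + 1/(n2−3)) = √(1/7 + 1/13) = √(0.1428571 + 0.0769231) = √0.2197802 = 0.468807
z = (z1 − z2)/SE = (0.590145 − 0.522984) / 0.468807 = 0.067161 / 0.468807 = 0.143

0.143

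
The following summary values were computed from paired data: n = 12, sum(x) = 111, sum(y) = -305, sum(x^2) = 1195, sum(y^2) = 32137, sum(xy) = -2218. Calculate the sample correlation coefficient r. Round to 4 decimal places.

0.2978

S_xy = nΣxy − ΣxΣy = 12·(-2218) − 111·(-305) = -26616 − (-33855) = 7239
S_xx = nΣx² − (Σx)² = 12·1195 − 111² = 14340 − 12321 = 2019
S_yy = nΣy² − (Σy)² = 12·32137 − (-305)² = 385644 − 93025 = 292619
r = S_xy / √(S_xx·S_yy) = 7239 / √(2019·292619) = 7239 / √590797761 = 7239 / 24306.3317 = 0.2978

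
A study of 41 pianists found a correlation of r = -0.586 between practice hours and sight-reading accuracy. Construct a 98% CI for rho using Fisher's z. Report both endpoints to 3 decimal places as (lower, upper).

(-0.781, -0.286)

Fisher z: z_r = atanh(r) = ½·ln((1+(-0.586))/(1−(-0.586))) = -0.671552
SE(z) = 1/√(n−3) = 1/√38 = 0.162221
98% ⇒ z* = 2.326; margin = 2.326·0.162221 = 0.377326
CI on z-scale: (-1.048878, -0.294226)
Back-transform: tanh(-1.048878) = -0.781370, tanh(-0.294226) = -0.286020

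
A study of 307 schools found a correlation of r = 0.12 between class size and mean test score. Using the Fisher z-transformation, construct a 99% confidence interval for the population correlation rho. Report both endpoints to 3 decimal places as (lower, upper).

(-0.027, 0.262)

Fisher z: z_r = atanh(r) = ½·ln((1+0.12)/(1−0.12)) = 0.120581
SE(z) = 1/√(n−3) = 1/√304 = 0.057354
99% ⇒ z* = 2.576; margin = 2.576·0.057354 = 0.147744
CI on z-scale: (-0.027163, 0.268325)
Back-transform: tanh(-0.027163) = -0.027156, tanh(0.268325) = 0.262066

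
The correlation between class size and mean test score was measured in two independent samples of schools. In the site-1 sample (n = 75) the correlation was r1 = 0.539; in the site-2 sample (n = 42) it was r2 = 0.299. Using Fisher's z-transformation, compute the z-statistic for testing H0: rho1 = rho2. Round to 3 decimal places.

Fisher z-transforms: z1 = atanh(0.539) = 0.602745, z2 = atanh(0.299) = 0.308421; difference d = 0.294324
Var(d) = 1/72 + 1/39 = 0.0138889 + 0.0256410 = 0.0395299
z = d/√Var(d) = 0.294324 / √0.0395299 = 0.294324 / 0.198821 = 1.480

1.480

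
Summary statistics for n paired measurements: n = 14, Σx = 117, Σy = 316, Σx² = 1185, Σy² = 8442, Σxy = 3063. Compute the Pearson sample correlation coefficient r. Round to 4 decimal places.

0.8104

Numerator: nΣxy − (Σx)(Σy) = 14·3063 − (117)(316) = 5910
Denominator: √[(nΣx²−(Σx)²)(nΣy²−(Σy)²)]
  nΣx²−(Σx)² = 14·1185 − 13689 = 2901;  nΣy²−(Σy)² = 14·8442 − 99856 = 18332
  √(2901·18332) = √53181132 = 7292.5395
r = 5910 / 7292.5395 = 0.8104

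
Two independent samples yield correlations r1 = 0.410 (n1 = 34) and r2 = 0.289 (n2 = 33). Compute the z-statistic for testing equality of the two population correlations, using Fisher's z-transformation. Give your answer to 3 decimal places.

0.539

Fisher z-transforms: z1 = atanh(0.410) = 0.435611, z2 = atanh(0.289) = 0.297475; difference d = 0.138136
Var(d) = 1/31 + 1/30 = 0.0322581 + 0.0333333 = 0.0655914
z = d/√Var(d) = 0.138136 / √0.0655914 = 0.138136 / 0.256108 = 0.539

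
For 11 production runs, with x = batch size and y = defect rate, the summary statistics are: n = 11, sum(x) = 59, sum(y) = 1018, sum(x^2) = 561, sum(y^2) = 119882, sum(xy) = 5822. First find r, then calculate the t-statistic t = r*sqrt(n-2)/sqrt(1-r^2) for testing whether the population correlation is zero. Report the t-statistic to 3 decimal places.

Numerator: nΣxy − (Σx)(Σy) = 11·5822 − (59)(1018) = 3980
Denominator: √[(nΣx²−(Σx)²)(nΣy²−(Σy)²)]
  nΣx²−(Σx)² = 11·561 − 3481 = 2690;  nΣy²−(Σy)² = 11·119882 − 1036324 = 282378
  √(2690·282378) = √759596820 = 27560.7841
r = 3980 / 27560.7841 = 0.1444
t = r·√(n−2)/√(1−r²) = 0.1444·√9 / √(1−0.020851) = 0.433200 / 0.989520 = 0.438

0.438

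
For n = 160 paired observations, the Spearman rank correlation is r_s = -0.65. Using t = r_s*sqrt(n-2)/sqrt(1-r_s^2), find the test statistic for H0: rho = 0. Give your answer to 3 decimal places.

-10.751

1 − r_s² = 1 − 0.4225 = 0.5775;  √(1−r_s²) = 0.759934
√(n−2) = √158 = 12.569805
t = r_s·√(n−2)/√(1−r_s²) = -0.65 · 12.569805 / 0.759934 = -10.751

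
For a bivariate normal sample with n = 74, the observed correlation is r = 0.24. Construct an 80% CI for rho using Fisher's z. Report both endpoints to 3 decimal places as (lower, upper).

Fisher z: z_r = atanh(r) = ½·ln((1+0.24)/(1−0.24)) = 0.244774
SE(z) = 1/√(n−3) = 1/√71 = 0.118678
80% ⇒ z* = 1.282; margin = 1.282·0.118678 = 0.152145
CI on z-scale: (0.092629, 0.396919)
Back-transform: tanh(0.092629) = 0.092365, tanh(0.396919) = 0.377310

(0.092, 0.377)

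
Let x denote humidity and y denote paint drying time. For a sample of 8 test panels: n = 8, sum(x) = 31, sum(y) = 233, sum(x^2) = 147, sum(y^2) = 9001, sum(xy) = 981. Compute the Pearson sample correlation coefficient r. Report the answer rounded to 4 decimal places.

S_xy = nΣxy − ΣxΣy = 8·981 − 31·233 = 7848 − 7223 = 625
S_xx = nΣx² − (Σx)² = 8·147 − 31² = 1176 − 961 = 215
S_yy = nΣy² − (Σy)² = 8·9001 − 233² = 72008 − 54289 = 17719
r = S_xy / √(S_xx·S_yy) = 625 / √(215·17719) = 625 / √3809585 = 625 / 1951.8158 = 0.3202

0.3202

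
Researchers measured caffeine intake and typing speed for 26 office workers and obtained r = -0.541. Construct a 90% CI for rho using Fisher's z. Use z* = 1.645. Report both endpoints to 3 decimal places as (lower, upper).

Fisher z: z_r = atanh(r) = ½·ln((1+(-0.541))/(1−(-0.541))) = -0.605568
SE(z) = 1/√(n−3) = 1/√23 = 0.208514
90% ⇒ z* = 1.645; margin = 1.645·0.208514 = 0.343006
CI on z-scale: (-0.948574, -0.262562)
Back-transform: tanh(-0.948574) = -0.739137, tanh(-0.262562) = -0.256690

(-0.739, -0.257)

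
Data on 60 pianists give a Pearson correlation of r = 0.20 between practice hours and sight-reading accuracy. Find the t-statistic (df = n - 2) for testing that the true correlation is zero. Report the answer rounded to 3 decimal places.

1.555

t = r·√(n−2) / √(1−r²) with r = 0.20, n = 60
  = 0.20·√58 / √(1 − 0.0400)
  = 0.20·7.615773 / 0.979796
  = 1.523155 / 0.979796 = 1.555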